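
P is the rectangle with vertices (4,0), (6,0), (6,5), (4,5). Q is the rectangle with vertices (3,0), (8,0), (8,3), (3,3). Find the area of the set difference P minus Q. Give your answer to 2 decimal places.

|P∩Q|: x∈[4,6], y∈[0,3] → 2·3 = 6.
|P| = 10.
|P ∖ Q| = |P| − |P∩Q| = 10 − 6 = 4.00.

4.00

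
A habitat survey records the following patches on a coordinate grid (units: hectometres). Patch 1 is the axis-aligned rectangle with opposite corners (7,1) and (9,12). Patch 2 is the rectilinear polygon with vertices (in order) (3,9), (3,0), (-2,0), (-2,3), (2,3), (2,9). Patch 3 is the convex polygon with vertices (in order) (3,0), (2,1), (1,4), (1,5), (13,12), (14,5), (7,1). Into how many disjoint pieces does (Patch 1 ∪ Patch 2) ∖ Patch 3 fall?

4

(Patch 1 ∪ Patch 2) ∖ Patch 3 splits into 4 disjoint pieces (area 1.1429, area 5.8333, area 3.125, area 11.8333).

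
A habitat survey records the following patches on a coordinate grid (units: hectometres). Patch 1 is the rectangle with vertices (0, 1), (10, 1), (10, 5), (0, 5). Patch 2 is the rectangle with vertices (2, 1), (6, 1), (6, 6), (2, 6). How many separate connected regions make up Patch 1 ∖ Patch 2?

2

Patch 1 ∖ Patch 2 splits into 2 disjoint pieces (area 16, area 8).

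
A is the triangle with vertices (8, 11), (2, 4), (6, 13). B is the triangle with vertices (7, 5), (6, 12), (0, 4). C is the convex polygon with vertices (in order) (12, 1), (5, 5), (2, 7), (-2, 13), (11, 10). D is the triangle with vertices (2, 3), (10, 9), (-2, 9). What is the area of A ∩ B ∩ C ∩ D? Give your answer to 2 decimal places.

4.25

The intersection is the polygon with vertices (3.636,5.909), (3.029,6.314), (4.222,9), (6.286,9).
By the shoelace formula its area is 4.25.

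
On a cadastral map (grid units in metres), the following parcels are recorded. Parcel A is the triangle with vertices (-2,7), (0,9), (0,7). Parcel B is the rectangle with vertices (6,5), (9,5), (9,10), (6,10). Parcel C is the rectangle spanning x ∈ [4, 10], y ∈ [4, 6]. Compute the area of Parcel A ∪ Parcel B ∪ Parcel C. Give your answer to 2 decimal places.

By inclusion–exclusion:
Individual areas: |Parcel A| = 2, |Parcel B| = 15, |Parcel C| = 12.
|Parcel A∩Parcel B| = 0.
|Parcel A∩Parcel C| = 0.
|Parcel B∩Parcel C|: x∈[6,9], y∈[5,6] → 3·1 = 3.
|Parcel A∩Parcel B∩Parcel C| = 0.
|Parcel A ∪ Parcel B ∪ Parcel C| = 29 − 3 + 0 = 26.00.

26.00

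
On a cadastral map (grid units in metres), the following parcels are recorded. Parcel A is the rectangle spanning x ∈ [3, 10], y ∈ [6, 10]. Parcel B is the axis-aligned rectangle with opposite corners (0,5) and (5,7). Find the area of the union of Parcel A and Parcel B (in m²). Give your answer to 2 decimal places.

By inclusion–exclusion:
Individual areas: |Parcel A| = 28, |Parcel B| = 10.
|Parcel A∩Parcel B|: x∈[3,5], y∈[6,7] → 2·1 = 2.
|Parcel A ∪ Parcel B| = 38 − 2 = 36.00.

36.00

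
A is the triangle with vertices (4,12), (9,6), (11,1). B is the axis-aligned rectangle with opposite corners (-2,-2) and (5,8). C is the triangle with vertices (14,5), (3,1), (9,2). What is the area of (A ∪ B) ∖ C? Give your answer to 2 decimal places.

|A ∪ B| = 76.5.
|(A ∪ B) ∩ C| = 0.7692.
|(A ∪ B) ∖ C| = 76.5 − 0.7692 = 75.73.

75.73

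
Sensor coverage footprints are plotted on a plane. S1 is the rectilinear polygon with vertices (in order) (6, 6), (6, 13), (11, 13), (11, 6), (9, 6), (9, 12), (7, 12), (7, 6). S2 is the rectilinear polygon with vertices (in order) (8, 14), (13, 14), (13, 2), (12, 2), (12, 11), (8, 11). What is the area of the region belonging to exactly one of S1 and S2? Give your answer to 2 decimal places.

37.00

|S1| = 23, |S2| = 24, |S1∩S2| = 5.
|S1 △ S2| = |S1| + |S2| − 2·|S1∩S2| = 23 + 24 − 10 = 37.00.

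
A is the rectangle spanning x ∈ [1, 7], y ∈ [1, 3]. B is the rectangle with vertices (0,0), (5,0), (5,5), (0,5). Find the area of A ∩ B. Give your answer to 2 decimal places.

8.00

|A∩B|: x∈[1,5], y∈[1,3] → 4·2 = 8.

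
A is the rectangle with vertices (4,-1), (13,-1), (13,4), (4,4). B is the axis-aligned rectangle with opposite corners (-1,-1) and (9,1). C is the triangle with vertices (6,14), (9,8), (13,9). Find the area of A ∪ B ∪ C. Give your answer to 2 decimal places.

By inclusion–exclusion:
Individual areas: |A| = 45, |B| = 20, |C| = 13.5.
|A∩B|: x∈[4,9], y∈[-1,1] → 5·2 = 10.
|A∩C| = 0.
|B∩C| = 0.
|A∩B∩C| = 0.
|A ∪ B ∪ C| = 78.5 − 10 + 0 = 68.50.

68.50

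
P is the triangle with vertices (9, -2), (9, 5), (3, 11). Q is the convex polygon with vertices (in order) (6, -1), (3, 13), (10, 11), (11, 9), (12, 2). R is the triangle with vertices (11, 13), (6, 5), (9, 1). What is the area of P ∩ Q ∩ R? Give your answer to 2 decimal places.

The intersection is the polygon with vertices (9,1), (6,5), (7.154,6.846), (9,5).
By the shoelace formula its area is 8.77.

8.77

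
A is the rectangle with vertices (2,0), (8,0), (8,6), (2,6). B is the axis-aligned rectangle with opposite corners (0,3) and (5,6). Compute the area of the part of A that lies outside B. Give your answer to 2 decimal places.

|A∩B|: x∈[2,5], y∈[3,6] → 3·3 = 9.
|A| = 36.
|A ∖ B| = |A| − |A∩B| = 36 − 9 = 27.00.

27.00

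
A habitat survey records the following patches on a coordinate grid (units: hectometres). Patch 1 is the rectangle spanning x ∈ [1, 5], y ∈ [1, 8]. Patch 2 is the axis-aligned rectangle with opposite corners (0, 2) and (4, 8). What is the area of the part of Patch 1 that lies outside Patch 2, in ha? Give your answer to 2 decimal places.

10.00

|Patch 1∩Patch 2|: x∈[1,4], y∈[2,8] → 3·6 = 18.
|Patch 1| = 28.
|Patch 1 ∖ Patch 2| = |Patch 1| − |Patch 1∩Patch 2| = 28 − 18 = 10.00.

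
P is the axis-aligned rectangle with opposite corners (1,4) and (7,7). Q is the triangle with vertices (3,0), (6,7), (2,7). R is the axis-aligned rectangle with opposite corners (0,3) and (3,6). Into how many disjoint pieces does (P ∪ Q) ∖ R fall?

(P ∪ Q) ∖ R is a single connected region.

1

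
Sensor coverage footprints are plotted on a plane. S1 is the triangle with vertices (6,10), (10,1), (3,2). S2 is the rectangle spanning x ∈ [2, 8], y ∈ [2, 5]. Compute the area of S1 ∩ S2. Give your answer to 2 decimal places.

The intersection is the polygon with vertices (4.125,5), (8,5), (8,2), (3,2).
By the shoelace formula its area is 13.31.

13.31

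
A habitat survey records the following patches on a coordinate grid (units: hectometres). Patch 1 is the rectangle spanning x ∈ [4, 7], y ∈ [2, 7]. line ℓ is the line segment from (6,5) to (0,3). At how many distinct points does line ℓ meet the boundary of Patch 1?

The segment meets the boundary at (4,4.333).

1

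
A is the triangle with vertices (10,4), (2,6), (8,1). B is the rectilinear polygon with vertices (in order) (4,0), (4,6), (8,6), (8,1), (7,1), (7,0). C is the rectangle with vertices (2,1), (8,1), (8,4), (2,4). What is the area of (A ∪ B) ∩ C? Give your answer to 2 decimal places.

12.00

The region (A ∪ B) ∩ C is the polygon with vertices (7,1), (4,1), (4,4), (8,4), (8,1).
By the shoelace formula its area is 12.00.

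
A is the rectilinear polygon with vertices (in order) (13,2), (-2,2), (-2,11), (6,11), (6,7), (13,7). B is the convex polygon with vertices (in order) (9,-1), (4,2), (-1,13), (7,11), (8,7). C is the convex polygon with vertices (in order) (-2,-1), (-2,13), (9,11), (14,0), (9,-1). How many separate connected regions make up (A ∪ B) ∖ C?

(A ∪ B) ∖ C splits into 2 disjoint pieces (area 0.2342, area 5.2364).

2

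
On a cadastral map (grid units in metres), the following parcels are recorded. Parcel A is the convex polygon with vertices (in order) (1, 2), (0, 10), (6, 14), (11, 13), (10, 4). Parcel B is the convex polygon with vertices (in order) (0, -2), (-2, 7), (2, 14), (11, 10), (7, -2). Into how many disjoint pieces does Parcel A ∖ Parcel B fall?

2

Parcel A ∖ Parcel B splits into 2 disjoint pieces (area 12.8902, area 2.37).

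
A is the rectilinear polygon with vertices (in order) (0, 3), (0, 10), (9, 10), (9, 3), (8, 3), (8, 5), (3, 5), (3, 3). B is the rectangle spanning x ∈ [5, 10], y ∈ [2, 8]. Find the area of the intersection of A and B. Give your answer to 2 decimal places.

The intersection is the polygon with vertices (9,3), (8,3), (8,5), (5,5), (5,8), (9,8).
By the shoelace formula its area is 14.00.

14.00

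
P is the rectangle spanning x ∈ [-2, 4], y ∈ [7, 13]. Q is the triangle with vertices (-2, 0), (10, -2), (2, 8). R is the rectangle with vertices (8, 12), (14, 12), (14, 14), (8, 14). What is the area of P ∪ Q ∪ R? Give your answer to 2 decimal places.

99.35

By inclusion–exclusion:
Individual areas: |P| = 36, |Q| = 52, |R| = 12.
|P∩Q| = 0.65.
|P∩R| = 0 (no overlap).
|Q∩R| = 0.
|P∩Q∩R| = 0.
|P ∪ Q ∪ R| = 100 − 0.65 + 0 = 99.35.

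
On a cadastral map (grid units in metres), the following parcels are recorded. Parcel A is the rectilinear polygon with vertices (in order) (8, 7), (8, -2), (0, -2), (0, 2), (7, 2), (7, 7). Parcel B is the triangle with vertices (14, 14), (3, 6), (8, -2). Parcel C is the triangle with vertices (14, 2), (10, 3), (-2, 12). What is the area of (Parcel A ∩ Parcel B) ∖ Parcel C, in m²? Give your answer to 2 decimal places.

|Parcel A ∩ Parcel B| = 10.
|(Parcel A ∩ Parcel B) ∩ Parcel C| = 1.1875.
|(Parcel A ∩ Parcel B) ∖ Parcel C| = 10 − 1.1875 = 8.81.

8.81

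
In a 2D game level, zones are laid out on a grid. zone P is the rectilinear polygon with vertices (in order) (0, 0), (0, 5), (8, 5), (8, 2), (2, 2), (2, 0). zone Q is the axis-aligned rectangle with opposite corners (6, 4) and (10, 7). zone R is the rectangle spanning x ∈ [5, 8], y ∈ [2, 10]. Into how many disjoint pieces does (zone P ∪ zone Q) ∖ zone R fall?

(zone P ∪ zone Q) ∖ zone R splits into 2 disjoint pieces (area 19, area 6).

2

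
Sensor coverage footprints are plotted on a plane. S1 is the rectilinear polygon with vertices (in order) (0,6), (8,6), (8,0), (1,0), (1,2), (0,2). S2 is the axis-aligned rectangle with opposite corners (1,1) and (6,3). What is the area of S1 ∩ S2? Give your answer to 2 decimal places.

The intersection is the polygon with vertices (1,2), (1,3), (6,3), (6,1), (1,1).
By the shoelace formula its area is 10.00.

10.00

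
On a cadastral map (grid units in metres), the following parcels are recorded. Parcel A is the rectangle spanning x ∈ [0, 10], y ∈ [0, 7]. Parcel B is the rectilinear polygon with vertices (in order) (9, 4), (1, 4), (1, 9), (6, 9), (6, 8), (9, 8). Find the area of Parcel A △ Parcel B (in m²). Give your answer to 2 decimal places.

59.00

|Parcel A| = 70, |Parcel B| = 37, |Parcel A∩Parcel B| = 24.
|Parcel A △ Parcel B| = |Parcel A| + |Parcel B| − 2·|Parcel A∩Parcel B| = 70 + 37 − 48 = 59.00.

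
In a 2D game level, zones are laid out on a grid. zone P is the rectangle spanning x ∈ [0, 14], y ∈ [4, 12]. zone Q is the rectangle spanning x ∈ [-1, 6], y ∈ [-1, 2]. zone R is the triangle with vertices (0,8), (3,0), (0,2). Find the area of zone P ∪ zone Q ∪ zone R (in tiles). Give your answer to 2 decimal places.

136.75

By inclusion–exclusion:
Individual areas: |zone P| = 112, |zone Q| = 21, |zone R| = 9.
|zone P∩zone Q| = 0 (no overlap).
|zone P∩zone R| = 3.
|zone Q∩zone R| = 2.25.
|zone P∩zone Q∩zone R| = 0.
|zone P ∪ zone Q ∪ zone R| = 142 − 5.25 + 0 = 136.75.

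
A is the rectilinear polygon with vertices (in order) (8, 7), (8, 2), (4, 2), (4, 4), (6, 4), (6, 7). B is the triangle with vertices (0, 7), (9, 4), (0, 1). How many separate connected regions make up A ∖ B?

A ∖ B splits into 2 disjoint pieces (area 4.6667, area 4).

2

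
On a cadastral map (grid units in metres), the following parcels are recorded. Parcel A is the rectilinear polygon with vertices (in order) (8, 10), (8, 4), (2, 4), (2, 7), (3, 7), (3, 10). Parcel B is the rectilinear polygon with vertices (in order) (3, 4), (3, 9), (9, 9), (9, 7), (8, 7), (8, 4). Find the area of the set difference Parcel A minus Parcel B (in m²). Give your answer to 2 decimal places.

8.00

|Parcel A| = 33, |Parcel A∩Parcel B| = 25.
|Parcel A ∖ Parcel B| = |Parcel A| − |Parcel A∩Parcel B| = 33 − 25 = 8.00.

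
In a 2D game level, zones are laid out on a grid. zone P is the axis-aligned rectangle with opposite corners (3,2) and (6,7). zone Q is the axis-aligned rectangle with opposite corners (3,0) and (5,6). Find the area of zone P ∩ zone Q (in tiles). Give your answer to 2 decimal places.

8.00

|zone P∩zone Q|: x∈[3,5], y∈[2,6] → 2·4 = 8.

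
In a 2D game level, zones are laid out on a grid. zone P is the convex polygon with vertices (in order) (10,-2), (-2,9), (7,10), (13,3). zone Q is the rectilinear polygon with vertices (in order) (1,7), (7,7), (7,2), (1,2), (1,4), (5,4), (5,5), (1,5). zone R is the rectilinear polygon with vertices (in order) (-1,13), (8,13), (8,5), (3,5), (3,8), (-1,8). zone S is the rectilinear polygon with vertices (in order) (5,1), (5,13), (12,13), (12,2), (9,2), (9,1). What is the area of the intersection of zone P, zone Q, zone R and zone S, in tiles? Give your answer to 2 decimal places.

4.00

The intersection is the polygon with vertices (7,7), (7,5), (5,5), (5,7).
By the shoelace formula its area is 4.00.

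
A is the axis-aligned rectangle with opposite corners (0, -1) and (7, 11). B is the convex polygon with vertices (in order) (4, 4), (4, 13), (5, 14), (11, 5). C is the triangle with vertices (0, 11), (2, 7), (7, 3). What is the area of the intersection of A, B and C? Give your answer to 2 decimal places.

The intersection is the polygon with vertices (5.485,4.212), (4,5.4), (4,6.429), (5.889,4.27).
By the shoelace formula its area is 1.25.

1.25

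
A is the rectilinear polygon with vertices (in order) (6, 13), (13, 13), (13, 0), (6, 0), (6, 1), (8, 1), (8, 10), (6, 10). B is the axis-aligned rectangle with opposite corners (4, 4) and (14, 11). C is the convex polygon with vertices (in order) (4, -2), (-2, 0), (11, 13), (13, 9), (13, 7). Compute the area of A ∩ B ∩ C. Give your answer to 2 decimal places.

The intersection is the polygon with vertices (8,4), (8,10), (9,11), (12,11), (13,9), (13,7), (10,4).
By the shoelace formula its area is 29.00.

29.00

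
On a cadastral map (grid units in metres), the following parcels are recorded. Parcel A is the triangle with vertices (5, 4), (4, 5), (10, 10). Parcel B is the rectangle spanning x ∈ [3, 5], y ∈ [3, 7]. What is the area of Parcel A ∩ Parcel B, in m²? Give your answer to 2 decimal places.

The intersection is the polygon with vertices (4,5), (5,5.833), (5,4).
By the shoelace formula its area is 0.92.

0.92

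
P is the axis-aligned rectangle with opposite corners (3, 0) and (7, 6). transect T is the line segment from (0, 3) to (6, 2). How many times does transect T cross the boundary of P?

1

The segment meets the boundary at (3,2.5).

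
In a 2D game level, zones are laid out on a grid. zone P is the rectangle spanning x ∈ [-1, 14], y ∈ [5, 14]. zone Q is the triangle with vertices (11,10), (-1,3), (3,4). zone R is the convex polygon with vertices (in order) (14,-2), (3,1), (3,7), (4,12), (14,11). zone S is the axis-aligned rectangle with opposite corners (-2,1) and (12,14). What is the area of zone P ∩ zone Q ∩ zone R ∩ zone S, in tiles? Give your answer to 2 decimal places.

The intersection is the polygon with vertices (4.333,5), (3,5), (3,5.333), (11,10).
By the shoelace formula its area is 4.67.

4.67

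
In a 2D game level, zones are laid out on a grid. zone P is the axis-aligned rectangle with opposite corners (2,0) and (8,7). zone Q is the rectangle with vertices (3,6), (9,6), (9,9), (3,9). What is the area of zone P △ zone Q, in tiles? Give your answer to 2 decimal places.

|zone P∩zone Q|: x∈[3,8], y∈[6,7] → 5·1 = 5.
|zone P △ zone Q| = |zone P| + |zone Q| − 2·|zone P∩zone Q| = 42 + 18 − 10 = 50.00.

50.00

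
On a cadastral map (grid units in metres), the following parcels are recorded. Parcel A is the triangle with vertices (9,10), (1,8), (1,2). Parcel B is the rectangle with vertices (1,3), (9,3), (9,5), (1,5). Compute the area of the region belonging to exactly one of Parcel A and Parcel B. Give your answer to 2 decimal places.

32.00

|Parcel A| = 24, |Parcel B| = 16, |Parcel A∩Parcel B| = 4.
|Parcel A △ Parcel B| = |Parcel A| + |Parcel B| − 2·|Parcel A∩Parcel B| = 24 + 16 − 8 = 32.00.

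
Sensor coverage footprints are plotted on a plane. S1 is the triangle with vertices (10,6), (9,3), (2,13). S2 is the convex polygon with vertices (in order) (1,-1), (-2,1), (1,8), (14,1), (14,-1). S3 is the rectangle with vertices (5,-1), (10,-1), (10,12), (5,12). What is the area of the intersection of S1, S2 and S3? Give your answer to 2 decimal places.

0.34

The intersection is the polygon with vertices (8.222,4.111), (9.196,3.587), (9,3).
By the shoelace formula its area is 0.34.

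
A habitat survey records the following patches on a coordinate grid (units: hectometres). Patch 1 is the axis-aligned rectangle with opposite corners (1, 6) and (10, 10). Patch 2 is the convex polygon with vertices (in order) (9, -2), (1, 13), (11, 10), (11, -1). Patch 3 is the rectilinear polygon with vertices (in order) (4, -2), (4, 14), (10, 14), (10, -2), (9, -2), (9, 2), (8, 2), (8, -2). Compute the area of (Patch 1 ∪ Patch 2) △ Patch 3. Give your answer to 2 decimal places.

|Patch 1 ∪ Patch 2| = 84.6667.
|(Patch 1 ∪ Patch 2) ∩ Patch 3| = 52.9542.
|(Patch 1 ∪ Patch 2) △ Patch 3| = 84.6667 + 92 − 105.9083 = 70.76.

70.76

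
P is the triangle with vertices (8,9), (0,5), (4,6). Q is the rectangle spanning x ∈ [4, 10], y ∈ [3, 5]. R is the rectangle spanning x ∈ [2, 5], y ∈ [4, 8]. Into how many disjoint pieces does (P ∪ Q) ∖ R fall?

3

(P ∪ Q) ∖ R splits into 3 disjoint pieces (area 0.5, area 1.125, area 11).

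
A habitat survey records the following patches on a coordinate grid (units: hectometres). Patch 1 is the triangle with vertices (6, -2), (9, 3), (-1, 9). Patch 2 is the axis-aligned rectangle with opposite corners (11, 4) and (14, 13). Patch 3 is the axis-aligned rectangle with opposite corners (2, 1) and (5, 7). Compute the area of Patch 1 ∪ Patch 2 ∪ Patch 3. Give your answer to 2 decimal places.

66.57

By inclusion–exclusion:
Individual areas: |Patch 1| = 34, |Patch 2| = 27, |Patch 3| = 18.
|Patch 1∩Patch 2| = 0.
|Patch 1∩Patch 3| = 12.4316.
|Patch 2∩Patch 3| = 0 (no overlap).
|Patch 1∩Patch 2∩Patch 3| = 0.
|Patch 1 ∪ Patch 2 ∪ Patch 3| = 79 − 12.4316 + 0 = 66.57.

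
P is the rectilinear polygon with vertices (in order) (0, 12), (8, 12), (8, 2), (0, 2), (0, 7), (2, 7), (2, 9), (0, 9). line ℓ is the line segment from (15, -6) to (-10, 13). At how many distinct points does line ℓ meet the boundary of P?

2

The segment meets the boundary at (0,5.4), (4.474,2).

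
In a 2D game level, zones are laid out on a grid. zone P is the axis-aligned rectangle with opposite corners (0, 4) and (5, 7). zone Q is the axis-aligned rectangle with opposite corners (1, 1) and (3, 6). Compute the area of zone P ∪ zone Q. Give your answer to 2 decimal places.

21.00

By inclusion–exclusion:
Individual areas: |zone P| = 15, |zone Q| = 10.
|zone P∩zone Q|: x∈[1,3], y∈[4,6] → 2·2 = 4.
|zone P ∪ zone Q| = 25 − 4 = 21.00.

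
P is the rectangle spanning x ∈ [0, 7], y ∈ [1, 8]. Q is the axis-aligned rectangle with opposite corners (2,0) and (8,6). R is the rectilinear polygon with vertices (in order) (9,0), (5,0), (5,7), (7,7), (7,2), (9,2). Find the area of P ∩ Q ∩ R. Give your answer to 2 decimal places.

10.00

The intersection is the polygon with vertices (5,1), (5,6), (7,6), (7,2), (7,1).
By the shoelace formula its area is 10.00.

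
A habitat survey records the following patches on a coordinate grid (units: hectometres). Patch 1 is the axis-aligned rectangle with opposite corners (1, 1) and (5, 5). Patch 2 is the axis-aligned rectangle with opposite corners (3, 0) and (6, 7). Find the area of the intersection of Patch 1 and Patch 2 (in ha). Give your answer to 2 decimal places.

|Patch 1∩Patch 2|: x∈[3,5], y∈[1,5] → 2·4 = 8.

8.00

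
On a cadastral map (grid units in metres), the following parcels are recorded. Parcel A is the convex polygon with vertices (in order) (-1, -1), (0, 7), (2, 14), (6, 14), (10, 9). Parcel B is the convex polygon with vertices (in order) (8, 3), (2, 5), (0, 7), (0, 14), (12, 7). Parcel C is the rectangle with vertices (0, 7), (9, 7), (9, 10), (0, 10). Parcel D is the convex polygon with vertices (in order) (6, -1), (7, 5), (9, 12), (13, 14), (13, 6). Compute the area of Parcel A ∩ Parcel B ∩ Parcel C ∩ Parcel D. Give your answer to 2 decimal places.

The intersection is the polygon with vertices (9,8.091), (7.8,7), (7.571,7), (8.204,9.214), (9,8.75).
By the shoelace formula its area is 1.62.

1.62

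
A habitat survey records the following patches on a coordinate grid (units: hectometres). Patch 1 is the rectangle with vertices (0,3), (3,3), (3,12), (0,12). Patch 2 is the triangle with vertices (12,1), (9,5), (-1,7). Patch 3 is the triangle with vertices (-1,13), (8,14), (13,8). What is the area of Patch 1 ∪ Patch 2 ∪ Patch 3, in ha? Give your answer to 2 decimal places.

71.28

By inclusion–exclusion:
Individual areas: |Patch 1| = 27, |Patch 2| = 17, |Patch 3| = 29.5.
|Patch 1∩Patch 2| = 1.9615.
|Patch 1∩Patch 3| = 0.2571.
|Patch 2∩Patch 3| = 0.
|Patch 1∩Patch 2∩Patch 3| = 0.
|Patch 1 ∪ Patch 2 ∪ Patch 3| = 73.5 − 2.2187 + 0 = 71.28.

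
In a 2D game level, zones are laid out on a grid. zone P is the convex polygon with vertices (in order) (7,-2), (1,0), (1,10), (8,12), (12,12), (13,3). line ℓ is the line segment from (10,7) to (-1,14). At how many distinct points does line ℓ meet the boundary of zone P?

The segment meets the boundary at (3.958,10.845).

1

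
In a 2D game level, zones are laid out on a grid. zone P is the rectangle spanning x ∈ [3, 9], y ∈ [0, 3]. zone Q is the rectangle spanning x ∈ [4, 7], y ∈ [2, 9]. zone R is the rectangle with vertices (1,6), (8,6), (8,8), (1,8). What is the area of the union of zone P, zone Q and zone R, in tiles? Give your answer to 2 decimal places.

By inclusion–exclusion:
Individual areas: |zone P| = 18, |zone Q| = 21, |zone R| = 14.
|zone P∩zone Q|: x∈[4,7], y∈[2,3] → 3·1 = 3.
|zone P∩zone R| = 0 (no overlap).
|zone Q∩zone R|: x∈[4,7], y∈[6,8] → 3·2 = 6.
|zone P∩zone Q∩zone R| = 0.
|zone P ∪ zone Q ∪ zone R| = 53 − 9 + 0 = 44.00.

44.00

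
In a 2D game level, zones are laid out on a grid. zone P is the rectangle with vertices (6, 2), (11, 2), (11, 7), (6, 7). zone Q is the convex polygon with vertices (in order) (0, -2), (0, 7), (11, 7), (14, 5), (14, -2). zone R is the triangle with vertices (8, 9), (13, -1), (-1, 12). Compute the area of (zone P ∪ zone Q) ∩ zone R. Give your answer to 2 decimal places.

18.46

The region (zone P ∪ zone Q) ∩ zone R is the polygon with vertices (6,7), (9,7), (13,-1), (4.385,7).
By the shoelace formula its area is 18.46.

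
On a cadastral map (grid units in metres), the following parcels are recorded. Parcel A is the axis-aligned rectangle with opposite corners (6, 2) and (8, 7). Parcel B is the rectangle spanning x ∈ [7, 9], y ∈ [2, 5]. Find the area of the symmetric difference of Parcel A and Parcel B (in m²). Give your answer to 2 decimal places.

|Parcel A∩Parcel B|: x∈[7,8], y∈[2,5] → 1·3 = 3.
|Parcel A △ Parcel B| = |Parcel A| + |Parcel B| − 2·|Parcel A∩Parcel B| = 10 + 6 − 6 = 10.00.

10.00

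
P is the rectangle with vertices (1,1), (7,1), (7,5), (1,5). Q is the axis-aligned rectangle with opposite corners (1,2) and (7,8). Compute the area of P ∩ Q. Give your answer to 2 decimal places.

18.00

|P∩Q|: x∈[1,7], y∈[2,5] → 6·3 = 18.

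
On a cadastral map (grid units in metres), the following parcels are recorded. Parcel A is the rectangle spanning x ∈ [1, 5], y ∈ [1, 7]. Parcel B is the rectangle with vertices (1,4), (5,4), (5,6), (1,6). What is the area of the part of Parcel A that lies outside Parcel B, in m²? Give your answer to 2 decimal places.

16.00

|Parcel A∩Parcel B|: x∈[1,5], y∈[4,6] → 4·2 = 8.
|Parcel A| = 24.
|Parcel A ∖ Parcel B| = |Parcel A| − |Parcel A∩Parcel B| = 24 − 8 = 16.00.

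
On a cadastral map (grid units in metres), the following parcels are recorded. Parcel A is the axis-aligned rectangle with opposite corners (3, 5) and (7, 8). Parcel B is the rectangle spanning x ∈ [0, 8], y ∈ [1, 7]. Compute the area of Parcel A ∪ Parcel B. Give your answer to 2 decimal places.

By inclusion–exclusion:
Individual areas: |Parcel A| = 12, |Parcel B| = 48.
|Parcel A∩Parcel B|: x∈[3,7], y∈[5,7] → 4·2 = 8.
|Parcel A ∪ Parcel B| = 60 − 8 = 52.00.

52.00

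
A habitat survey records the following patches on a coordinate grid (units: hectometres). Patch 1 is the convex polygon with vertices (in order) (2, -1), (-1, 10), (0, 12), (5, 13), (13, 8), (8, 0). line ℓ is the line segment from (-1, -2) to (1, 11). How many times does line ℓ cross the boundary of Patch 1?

1

The segment meets the boundary at (0.18,5.672).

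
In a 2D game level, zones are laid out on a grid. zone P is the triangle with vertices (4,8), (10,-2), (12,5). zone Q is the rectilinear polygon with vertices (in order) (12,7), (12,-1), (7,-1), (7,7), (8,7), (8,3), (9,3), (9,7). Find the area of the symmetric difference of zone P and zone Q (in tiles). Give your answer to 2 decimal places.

24.14

|zone P| = 31, |zone Q| = 36, |zone P∩zone Q| = 21.4321.
|zone P △ zone Q| = |zone P| + |zone Q| − 2·|zone P∩zone Q| = 31 + 36 − 42.8643 = 24.14.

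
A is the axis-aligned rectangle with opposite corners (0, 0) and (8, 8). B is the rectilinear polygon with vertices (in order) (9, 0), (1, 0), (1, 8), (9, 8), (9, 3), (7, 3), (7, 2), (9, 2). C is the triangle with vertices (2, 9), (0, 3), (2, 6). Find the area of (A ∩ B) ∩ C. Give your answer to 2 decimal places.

The region (A ∩ B) ∩ C is the polygon with vertices (1,6), (1.667,8), (2,8), (2,6), (1,4.5).
By the shoelace formula its area is 2.08.

2.08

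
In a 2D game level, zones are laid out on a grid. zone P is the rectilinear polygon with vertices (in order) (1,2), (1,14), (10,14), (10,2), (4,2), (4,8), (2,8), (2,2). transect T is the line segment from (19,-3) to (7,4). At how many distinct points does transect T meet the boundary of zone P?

1

The segment meets the boundary at (10,2.25).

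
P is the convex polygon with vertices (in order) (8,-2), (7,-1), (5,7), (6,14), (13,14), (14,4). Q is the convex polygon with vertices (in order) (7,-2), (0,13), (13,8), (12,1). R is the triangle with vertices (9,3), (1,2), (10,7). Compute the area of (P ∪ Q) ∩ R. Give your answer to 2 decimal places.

12.74

The region (P ∪ Q) ∩ R is the polygon with vertices (4.282,3.824), (10,7), (9,3), (4.905,2.488).
By the shoelace formula its area is 12.74.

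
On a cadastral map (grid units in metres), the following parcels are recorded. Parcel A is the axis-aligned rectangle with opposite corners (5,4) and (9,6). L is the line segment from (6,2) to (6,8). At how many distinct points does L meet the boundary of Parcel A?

The segment meets the boundary at (6,6), (6,4).

2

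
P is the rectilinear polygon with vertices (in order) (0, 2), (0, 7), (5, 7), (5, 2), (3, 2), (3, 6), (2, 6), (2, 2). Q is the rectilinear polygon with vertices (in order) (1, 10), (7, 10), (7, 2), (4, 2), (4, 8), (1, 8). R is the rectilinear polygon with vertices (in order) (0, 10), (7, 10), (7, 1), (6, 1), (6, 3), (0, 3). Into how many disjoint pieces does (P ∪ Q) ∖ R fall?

(P ∪ Q) ∖ R splits into 2 disjoint pieces (area 3, area 2).

2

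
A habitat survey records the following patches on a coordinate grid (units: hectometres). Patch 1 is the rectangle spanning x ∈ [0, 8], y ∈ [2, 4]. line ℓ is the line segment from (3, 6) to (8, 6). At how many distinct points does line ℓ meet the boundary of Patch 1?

The segment lies entirely outside Patch 1 and never meets its boundary.

0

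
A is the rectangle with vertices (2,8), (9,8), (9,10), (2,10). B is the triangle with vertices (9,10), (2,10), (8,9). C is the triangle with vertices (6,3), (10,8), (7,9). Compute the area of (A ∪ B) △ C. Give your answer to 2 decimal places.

|A ∪ B| = 14.
|(A ∪ B) ∩ C| = 1.4167.
|(A ∪ B) △ C| = 14 + 9.5 − 2.8333 = 20.67.

20.67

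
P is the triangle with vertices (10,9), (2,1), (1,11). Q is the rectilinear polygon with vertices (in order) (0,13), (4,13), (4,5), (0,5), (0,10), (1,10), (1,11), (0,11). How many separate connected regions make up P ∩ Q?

P ∩ Q is a single connected region.

1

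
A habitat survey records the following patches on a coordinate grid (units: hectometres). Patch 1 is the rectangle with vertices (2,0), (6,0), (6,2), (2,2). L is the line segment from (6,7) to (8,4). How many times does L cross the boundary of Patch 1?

The segment lies entirely outside Patch 1 and never meets its boundary.

0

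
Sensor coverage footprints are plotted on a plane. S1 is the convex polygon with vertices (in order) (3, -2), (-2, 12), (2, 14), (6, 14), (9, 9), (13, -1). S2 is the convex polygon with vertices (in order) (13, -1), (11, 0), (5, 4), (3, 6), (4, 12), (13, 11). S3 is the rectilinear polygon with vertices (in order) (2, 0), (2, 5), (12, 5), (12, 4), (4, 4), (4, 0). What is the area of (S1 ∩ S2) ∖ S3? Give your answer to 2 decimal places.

|S1 ∩ S2| = 60.6905.
|(S1 ∩ S2) ∩ S3| = 6.3.
|(S1 ∩ S2) ∖ S3| = 60.6905 − 6.3 = 54.39.

54.39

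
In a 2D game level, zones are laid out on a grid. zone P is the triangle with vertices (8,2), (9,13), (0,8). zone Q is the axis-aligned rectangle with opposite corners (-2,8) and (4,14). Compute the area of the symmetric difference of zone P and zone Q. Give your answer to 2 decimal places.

74.11

|zone P| = 47, |zone Q| = 36, |zone P∩zone Q| = 4.4444.
|zone P △ zone Q| = |zone P| + |zone Q| − 2·|zone P∩zone Q| = 47 + 36 − 8.8889 = 74.11.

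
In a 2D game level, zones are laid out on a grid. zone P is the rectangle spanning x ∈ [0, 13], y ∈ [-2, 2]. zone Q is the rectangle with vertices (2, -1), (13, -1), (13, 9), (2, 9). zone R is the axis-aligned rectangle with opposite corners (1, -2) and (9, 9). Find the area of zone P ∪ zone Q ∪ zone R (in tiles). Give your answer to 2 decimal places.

136.00

By inclusion–exclusion:
Individual areas: |zone P| = 52, |zone Q| = 110, |zone R| = 88.
|zone P∩zone Q|: x∈[2,13], y∈[-1,2] → 11·3 = 33.
|zone P∩zone R|: x∈[1,9], y∈[-2,2] → 8·4 = 32.
|zone Q∩zone R|: x∈[2,9], y∈[-1,9] → 7·10 = 70.
|zone P∩zone Q∩zone R| = 21.
|zone P ∪ zone Q ∪ zone R| = 250 − 135 + 21 = 136.00.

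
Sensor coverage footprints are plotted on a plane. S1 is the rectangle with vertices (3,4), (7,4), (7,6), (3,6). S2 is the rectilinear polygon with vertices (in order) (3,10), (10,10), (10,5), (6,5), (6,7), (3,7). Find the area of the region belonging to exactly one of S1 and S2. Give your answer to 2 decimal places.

|S1| = 8, |S2| = 29, |S1∩S2| = 1.
|S1 △ S2| = |S1| + |S2| − 2·|S1∩S2| = 8 + 29 − 2 = 35.00.

35.00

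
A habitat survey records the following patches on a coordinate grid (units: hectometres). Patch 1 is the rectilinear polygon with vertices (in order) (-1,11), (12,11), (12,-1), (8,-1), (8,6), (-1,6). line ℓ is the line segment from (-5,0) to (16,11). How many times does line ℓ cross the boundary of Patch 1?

The segment meets the boundary at (12,8.905), (6.455,6).

2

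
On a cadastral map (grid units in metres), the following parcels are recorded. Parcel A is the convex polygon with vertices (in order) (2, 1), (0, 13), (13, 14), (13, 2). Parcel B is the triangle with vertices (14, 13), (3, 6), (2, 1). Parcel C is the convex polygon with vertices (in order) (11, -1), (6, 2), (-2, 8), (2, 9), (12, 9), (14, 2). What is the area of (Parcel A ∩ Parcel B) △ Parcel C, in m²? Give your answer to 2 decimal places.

82.32

|Parcel A ∩ Parcel B| = 23.8182.
|(Parcel A ∩ Parcel B) ∩ Parcel C| = 16.2484.
|(Parcel A ∩ Parcel B) △ Parcel C| = 23.8182 + 91 − 32.4969 = 82.32.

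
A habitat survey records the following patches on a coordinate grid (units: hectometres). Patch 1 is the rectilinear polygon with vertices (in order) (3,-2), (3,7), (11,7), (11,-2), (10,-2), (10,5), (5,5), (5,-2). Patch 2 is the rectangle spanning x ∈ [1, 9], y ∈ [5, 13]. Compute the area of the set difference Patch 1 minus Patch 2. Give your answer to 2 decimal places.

25.00

|Patch 1| = 37, |Patch 1∩Patch 2| = 12.
|Patch 1 ∖ Patch 2| = |Patch 1| − |Patch 1∩Patch 2| = 37 − 12 = 25.00.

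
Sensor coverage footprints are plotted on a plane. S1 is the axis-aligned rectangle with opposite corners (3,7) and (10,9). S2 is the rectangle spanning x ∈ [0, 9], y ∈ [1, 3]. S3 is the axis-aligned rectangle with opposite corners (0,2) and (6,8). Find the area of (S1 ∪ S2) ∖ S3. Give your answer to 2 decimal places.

|S1 ∪ S2| = 32.
|(S1 ∪ S2) ∩ S3| = 9.
|(S1 ∪ S2) ∖ S3| = 32 − 9 = 23.00.

23.00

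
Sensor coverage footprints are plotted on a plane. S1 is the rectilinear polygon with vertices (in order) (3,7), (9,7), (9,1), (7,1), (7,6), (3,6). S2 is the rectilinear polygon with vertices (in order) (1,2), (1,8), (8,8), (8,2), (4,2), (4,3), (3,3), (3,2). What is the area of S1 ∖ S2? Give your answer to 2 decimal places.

7.00

|S1| = 16, |S1∩S2| = 9.
|S1 ∖ S2| = |S1| − |S1∩S2| = 16 − 9 = 7.00.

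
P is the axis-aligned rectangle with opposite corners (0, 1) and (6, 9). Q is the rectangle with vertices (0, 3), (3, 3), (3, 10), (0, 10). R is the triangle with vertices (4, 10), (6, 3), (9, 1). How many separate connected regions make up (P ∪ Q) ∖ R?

(P ∪ Q) ∖ R splits into 2 disjoint pieces (area 1.8778, area 45.8571).

2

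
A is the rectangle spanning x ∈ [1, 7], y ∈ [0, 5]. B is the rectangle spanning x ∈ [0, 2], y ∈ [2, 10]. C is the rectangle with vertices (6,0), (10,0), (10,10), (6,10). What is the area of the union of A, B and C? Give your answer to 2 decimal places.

78.00

By inclusion–exclusion:
Individual areas: |A| = 30, |B| = 16, |C| = 40.
|A∩B|: x∈[1,2], y∈[2,5] → 1·3 = 3.
|A∩C|: x∈[6,7], y∈[0,5] → 1·5 = 5.
|B∩C| = 0 (no overlap).
|A∩B∩C| = 0.
|A ∪ B ∪ C| = 86 − 8 + 0 = 78.00.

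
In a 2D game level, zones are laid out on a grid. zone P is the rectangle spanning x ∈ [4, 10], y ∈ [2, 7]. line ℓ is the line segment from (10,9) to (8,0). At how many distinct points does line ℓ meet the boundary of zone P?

The segment meets the boundary at (8.444,2), (9.556,7).

2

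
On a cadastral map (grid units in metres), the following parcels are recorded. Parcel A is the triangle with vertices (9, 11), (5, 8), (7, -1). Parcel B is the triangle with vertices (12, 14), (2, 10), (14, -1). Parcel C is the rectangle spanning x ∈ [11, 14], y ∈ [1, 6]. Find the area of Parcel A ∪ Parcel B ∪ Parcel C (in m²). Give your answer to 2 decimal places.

By inclusion–exclusion:
Individual areas: |Parcel A| = 21, |Parcel B| = 79, |Parcel C| = 15.
|Parcel A∩Parcel B| = 12.2784.
|Parcel A∩Parcel C| = 0.
|Parcel B∩Parcel C| = 11.6932.
|Parcel A∩Parcel B∩Parcel C| = 0.
|Parcel A ∪ Parcel B ∪ Parcel C| = 115 − 23.9716 + 0 = 91.03.

91.03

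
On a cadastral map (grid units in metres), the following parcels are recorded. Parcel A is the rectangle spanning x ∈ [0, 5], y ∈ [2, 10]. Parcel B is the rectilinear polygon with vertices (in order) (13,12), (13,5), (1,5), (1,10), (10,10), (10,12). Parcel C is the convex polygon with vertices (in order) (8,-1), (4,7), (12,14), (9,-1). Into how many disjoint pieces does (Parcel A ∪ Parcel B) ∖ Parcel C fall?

(Parcel A ∪ Parcel B) ∖ Parcel C splits into 2 disjoint pieces (area 41.1429, area 14.7).

2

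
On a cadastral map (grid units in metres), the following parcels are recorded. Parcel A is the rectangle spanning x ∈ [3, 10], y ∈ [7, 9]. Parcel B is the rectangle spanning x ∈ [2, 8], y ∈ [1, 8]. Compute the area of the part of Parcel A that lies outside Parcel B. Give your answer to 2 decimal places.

9.00

|Parcel A∩Parcel B|: x∈[3,8], y∈[7,8] → 5·1 = 5.
|Parcel A| = 14.
|Parcel A ∖ Parcel B| = |Parcel A| − |Parcel A∩Parcel B| = 14 − 5 = 9.00.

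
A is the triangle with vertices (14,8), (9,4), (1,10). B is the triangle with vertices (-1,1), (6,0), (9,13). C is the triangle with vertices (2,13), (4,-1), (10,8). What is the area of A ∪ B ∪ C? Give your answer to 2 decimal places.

By inclusion–exclusion:
Individual areas: |A| = 31, |B| = 47, |C| = 51.
|A∩B| = 8.1859.
|A∩C| = 18.0318.
|B∩C| = 28.7591.
|A∩B∩C| = 8.1859.
|A ∪ B ∪ C| = 129 − 54.9768 + 8.1859 = 82.21.

82.21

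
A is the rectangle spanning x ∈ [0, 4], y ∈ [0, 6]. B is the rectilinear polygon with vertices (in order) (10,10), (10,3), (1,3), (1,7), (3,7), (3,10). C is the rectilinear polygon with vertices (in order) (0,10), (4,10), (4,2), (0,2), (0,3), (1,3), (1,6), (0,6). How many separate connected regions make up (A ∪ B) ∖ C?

(A ∪ B) ∖ C splits into 3 disjoint pieces (area 8, area 3, area 42).

3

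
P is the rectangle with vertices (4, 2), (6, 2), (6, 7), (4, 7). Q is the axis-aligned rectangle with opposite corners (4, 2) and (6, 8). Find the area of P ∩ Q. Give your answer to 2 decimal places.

|P∩Q|: x∈[4,6], y∈[2,7] → 2·5 = 10.

10.00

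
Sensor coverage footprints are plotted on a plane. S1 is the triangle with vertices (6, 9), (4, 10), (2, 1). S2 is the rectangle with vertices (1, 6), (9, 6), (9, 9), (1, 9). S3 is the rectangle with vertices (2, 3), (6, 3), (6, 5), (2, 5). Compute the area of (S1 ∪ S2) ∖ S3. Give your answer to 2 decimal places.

26.92

|S1 ∪ S2| = 28.5833.
|(S1 ∪ S2) ∩ S3| = 1.6667.
|(S1 ∪ S2) ∖ S3| = 28.5833 − 1.6667 = 26.92.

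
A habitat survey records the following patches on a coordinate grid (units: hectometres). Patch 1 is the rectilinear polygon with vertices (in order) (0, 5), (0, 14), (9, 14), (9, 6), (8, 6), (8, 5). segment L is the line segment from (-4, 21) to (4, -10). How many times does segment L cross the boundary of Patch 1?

The segment meets the boundary at (0.129,5), (0,5.5).

2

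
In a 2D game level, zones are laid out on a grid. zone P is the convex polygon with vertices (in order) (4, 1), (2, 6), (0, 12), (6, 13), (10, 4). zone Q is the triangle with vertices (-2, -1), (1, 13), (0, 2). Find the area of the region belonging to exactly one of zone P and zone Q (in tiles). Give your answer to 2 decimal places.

77.65

|zone P| = 69, |zone Q| = 9.5, |zone P∩zone Q| = 0.4269.
|zone P △ zone Q| = |zone P| + |zone Q| − 2·|zone P∩zone Q| = 69 + 9.5 − 0.8539 = 77.65.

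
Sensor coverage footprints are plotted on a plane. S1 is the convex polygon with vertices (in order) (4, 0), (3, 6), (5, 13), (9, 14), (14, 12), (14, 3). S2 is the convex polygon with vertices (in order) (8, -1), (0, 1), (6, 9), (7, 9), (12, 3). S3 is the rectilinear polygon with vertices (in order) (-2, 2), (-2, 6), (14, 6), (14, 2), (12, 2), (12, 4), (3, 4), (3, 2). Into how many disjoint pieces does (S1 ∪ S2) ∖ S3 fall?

(S1 ∪ S2) ∖ S3 splits into 2 disjoint pieces (area 72, area 37.8821).

2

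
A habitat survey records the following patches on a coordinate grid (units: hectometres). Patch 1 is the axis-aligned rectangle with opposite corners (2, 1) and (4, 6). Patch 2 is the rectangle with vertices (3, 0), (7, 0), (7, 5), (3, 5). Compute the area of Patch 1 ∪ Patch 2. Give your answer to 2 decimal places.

26.00

By inclusion–exclusion:
Individual areas: |Patch 1| = 10, |Patch 2| = 20.
|Patch 1∩Patch 2|: x∈[3,4], y∈[1,5] → 1·4 = 4.
|Patch 1 ∪ Patch 2| = 30 − 4 = 26.00.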